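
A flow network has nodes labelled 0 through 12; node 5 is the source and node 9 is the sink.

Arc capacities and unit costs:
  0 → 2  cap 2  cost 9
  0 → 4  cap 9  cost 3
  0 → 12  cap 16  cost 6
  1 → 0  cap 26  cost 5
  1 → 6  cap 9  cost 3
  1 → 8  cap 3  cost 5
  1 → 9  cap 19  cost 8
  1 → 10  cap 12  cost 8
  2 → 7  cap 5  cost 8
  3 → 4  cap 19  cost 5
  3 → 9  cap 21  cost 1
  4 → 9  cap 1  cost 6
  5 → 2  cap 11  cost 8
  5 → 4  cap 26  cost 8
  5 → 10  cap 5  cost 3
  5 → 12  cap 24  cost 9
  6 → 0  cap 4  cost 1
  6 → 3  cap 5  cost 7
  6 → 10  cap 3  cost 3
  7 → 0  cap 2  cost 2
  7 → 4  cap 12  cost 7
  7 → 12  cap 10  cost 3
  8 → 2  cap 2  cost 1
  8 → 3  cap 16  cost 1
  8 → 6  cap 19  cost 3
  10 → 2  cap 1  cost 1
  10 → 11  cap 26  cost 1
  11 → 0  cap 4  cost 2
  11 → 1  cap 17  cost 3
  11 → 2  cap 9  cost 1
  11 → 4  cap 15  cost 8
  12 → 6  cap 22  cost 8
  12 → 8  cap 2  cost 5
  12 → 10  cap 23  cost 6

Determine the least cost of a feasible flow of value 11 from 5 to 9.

Minimum cost for 11 units: 193

shortest-cost path #1: 5→4→9 push 1 @ unit cost 14 (adds 14)
shortest-cost path #2: 5→10→11→1→8→3→9 push 3 @ unit cost 14 (adds 42)
shortest-cost path #3: 5→10→11→1→9 push 2 @ unit cost 15 (adds 30)
shortest-cost path #4: 5→12→8→3→9 push 2 @ unit cost 16 (adds 32)
shortest-cost path #5: 5→12→6→3→9 push 3 @ unit cost 25 (adds 75)
total cost = 193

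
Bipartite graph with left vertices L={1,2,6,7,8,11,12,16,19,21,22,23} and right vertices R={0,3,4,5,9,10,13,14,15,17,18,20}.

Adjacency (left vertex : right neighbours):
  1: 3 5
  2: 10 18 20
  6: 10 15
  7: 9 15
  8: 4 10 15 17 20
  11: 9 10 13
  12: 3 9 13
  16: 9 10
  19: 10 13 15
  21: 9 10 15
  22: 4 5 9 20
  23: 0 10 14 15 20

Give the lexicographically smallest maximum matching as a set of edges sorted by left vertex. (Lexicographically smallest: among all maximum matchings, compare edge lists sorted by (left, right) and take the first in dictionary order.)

Lex-smallest maximum matching: {(1,5), (2,18), (6,10), (7,9), (8,4), (11,13), (12,3), (19,15), (22,20), (23,0)}

|M| = 10 (so the lex-smallest maximum matching has 10 edges)
process left vertices in ascending order; for each, take the smallest-labelled available neighbour that still permits 10 edges overall, or leave it unmatched if none does
lex-smallest matching: {1-5, 2-18, 6-10, 7-9, 8-4, 11-13, 12-3, 19-15, 22-20, 23-0}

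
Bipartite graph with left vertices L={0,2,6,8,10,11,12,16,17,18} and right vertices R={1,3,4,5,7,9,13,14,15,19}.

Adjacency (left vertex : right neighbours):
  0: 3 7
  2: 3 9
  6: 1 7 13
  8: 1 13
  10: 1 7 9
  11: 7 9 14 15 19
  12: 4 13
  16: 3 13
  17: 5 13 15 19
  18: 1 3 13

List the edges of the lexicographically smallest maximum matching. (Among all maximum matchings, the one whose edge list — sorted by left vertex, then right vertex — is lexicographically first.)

|M| = 8 (so the lex-smallest maximum matching has 8 edges)
process left vertices in ascending order; for each, take the smallest-labelled available neighbour that still permits 8 edges overall, or leave it unmatched if none does
lex-smallest matching: {0-3, 2-9, 6-1, 8-13, 10-7, 11-14, 12-4, 17-5}

Lex-smallest maximum matching: {(0,3), (2,9), (6,1), (8,13), (10,7), (11,14), (12,4), (17,5)}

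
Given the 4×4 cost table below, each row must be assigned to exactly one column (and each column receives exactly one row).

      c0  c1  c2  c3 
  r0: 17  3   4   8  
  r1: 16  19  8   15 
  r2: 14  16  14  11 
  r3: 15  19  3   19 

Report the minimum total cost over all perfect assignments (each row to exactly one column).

Minimum assignment cost: 33

optimal assignment: row0→col1 (cost 3), row1→col0 (cost 16), row2→col3 (cost 11), row3→col2 (cost 3)
total = 3 + 16 + 11 + 3 = 33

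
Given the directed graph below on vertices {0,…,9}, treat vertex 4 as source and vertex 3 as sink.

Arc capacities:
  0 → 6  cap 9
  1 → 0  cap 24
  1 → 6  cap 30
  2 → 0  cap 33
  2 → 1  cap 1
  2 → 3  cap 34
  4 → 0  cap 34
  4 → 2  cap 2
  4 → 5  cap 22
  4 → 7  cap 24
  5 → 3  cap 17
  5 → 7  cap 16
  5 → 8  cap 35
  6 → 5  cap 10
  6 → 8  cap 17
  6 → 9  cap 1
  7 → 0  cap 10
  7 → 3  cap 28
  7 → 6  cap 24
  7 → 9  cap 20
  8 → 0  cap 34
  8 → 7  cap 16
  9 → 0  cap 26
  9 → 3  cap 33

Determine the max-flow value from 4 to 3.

Maximum flow value: 57

augment #1: 4→2→3 bottleneck 2, total now 2
augment #2: 4→5→3 bottleneck 17, total now 19
augment #3: 4→7→3 bottleneck 24, total now 43
augment #4: 4→5→7→3 bottleneck 4, total now 47
augment #5: 4→0→6→9→3 bottleneck 1, total now 48
augment #6: 4→5→7→9→3 bottleneck 1, total now 49
augment #7: 4→0→6→5→7→9→3 bottleneck 8, total now 57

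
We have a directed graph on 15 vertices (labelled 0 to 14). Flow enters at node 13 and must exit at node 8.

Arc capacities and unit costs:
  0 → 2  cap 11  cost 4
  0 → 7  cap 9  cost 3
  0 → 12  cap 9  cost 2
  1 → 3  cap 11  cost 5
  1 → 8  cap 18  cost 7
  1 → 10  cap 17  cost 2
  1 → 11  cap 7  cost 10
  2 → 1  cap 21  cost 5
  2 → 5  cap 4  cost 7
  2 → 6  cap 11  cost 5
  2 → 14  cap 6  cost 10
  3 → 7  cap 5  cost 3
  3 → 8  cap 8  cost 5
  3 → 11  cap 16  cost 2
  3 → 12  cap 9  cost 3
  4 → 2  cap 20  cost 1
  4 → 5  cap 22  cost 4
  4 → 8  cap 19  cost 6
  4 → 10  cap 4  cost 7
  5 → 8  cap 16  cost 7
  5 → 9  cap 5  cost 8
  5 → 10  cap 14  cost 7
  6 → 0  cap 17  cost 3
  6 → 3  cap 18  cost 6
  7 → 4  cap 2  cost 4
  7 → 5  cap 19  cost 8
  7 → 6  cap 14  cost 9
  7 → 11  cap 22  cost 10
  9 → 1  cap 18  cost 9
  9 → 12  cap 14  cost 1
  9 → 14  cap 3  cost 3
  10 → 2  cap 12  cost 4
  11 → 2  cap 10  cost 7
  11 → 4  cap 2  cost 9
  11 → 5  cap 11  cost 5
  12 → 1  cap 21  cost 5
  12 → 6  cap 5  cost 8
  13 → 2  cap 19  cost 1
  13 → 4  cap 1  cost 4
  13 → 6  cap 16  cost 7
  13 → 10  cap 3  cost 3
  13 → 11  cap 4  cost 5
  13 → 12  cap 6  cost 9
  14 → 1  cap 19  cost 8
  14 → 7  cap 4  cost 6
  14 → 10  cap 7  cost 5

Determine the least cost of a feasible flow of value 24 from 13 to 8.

shortest-cost path #1: 13→4→8 push 1 @ unit cost 10 (adds 10)
shortest-cost path #2: 13→2→1→8 push 18 @ unit cost 13 (adds 234)
shortest-cost path #3: 13→2→5→8 push 1 @ unit cost 15 (adds 15)
shortest-cost path #4: 13→11→5→8 push 4 @ unit cost 17 (adds 68)
total cost = 327

Minimum cost for 24 units: 327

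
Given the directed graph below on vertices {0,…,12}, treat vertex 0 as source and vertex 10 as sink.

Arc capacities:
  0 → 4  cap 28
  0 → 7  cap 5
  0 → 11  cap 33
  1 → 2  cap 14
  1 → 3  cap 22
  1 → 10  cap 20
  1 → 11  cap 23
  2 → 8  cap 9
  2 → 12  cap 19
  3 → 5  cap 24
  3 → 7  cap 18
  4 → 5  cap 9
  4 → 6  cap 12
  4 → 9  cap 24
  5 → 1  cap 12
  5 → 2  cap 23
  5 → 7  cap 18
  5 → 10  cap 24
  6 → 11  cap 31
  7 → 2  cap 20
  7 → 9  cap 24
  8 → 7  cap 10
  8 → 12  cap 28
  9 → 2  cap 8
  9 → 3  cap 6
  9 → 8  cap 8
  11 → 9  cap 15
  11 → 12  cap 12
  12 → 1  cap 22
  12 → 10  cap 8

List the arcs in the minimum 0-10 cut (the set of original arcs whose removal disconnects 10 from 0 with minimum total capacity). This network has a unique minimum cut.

Min-cut arcs: {(4,5), (9,3), (12,1), (12,10)} (total capacity 45)

augment #1: 0→4→5→10 push 9
augment #2: 0→11→12→10 push 8
augment #3: 0→11→12→1→10 push 4
augment #4: 0→4→9→3→5→10 push 6
augment #5: 0→7→2→12→1→10 push 5
augment #6: 0→4→9→2→12→1→10 push 8
augment #7: 0→4→9→8→12→1→10 push 3
augment #8: 0→4→9→8→12→1→3→5→10 push 2
max flow = 45; residual-reachable set from 0 gives S-side
cut edges (S→T): {(4,5), (9,3), (12,1), (12,10)} total cap 45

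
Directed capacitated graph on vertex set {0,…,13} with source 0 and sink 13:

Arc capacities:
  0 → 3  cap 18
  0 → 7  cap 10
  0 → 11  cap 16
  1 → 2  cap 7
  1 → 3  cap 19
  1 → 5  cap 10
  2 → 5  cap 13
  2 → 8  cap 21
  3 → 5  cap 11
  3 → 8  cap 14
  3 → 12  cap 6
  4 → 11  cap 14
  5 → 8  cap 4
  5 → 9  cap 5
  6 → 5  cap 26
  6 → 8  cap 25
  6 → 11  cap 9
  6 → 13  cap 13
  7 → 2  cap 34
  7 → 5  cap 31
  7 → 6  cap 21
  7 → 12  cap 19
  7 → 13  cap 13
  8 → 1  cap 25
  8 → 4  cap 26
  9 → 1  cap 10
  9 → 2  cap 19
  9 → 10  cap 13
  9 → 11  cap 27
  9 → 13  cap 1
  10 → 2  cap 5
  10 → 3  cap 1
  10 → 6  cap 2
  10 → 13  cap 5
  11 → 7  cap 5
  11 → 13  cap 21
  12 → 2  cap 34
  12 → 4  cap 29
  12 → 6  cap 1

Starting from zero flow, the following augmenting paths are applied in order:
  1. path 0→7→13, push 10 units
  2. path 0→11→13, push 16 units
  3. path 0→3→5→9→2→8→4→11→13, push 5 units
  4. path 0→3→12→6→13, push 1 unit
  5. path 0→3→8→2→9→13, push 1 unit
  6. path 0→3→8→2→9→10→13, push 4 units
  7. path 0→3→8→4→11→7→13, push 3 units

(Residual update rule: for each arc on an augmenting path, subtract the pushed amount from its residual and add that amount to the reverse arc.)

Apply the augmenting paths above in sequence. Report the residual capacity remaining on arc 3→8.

after path 1 (0→7→13, push 10): res(3,8)=14
after path 2 (0→11→13, push 16): res(3,8)=14
after path 3 (0→3→5→9→2→8→4→11→13, push 5): res(3,8)=14
after path 4 (0→3→12→6→13, push 1): res(3,8)=14
after path 5 (0→3→8→2→9→13, push 1): res(3,8)=13
after path 6 (0→3→8→2→9→10→13, push 4): res(3,8)=9
after path 7 (0→3→8→4→11→7→13, push 3): res(3,8)=6

Residual capacity of (3,8): 6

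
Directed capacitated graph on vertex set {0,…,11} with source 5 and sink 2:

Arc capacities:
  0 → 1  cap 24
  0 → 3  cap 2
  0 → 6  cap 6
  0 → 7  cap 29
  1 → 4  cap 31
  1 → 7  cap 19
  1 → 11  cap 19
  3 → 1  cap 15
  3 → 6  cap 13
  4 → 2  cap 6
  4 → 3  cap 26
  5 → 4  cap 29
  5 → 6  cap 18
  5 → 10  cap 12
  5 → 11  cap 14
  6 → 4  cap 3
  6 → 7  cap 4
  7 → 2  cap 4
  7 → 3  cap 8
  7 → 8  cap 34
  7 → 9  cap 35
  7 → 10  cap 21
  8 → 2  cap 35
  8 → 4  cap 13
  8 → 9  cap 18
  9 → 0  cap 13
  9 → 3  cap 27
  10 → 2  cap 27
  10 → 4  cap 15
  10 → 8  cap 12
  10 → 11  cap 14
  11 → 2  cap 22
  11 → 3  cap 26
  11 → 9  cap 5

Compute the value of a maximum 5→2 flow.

augment #1: 5→4→2 bottleneck 6, total now 6
augment #2: 5→10→2 bottleneck 12, total now 18
augment #3: 5→11→2 bottleneck 14, total now 32
augment #4: 5→6→7→2 bottleneck 4, total now 36
augment #5: 5→4→3→1→11→2 bottleneck 8, total now 44
augment #6: 5→4→3→1→7→8→2 bottleneck 7, total now 51

Maximum flow value: 51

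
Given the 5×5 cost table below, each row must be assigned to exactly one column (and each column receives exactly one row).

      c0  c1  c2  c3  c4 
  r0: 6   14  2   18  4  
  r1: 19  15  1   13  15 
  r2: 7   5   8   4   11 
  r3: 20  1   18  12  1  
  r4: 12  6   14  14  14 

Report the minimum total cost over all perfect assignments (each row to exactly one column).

Minimum assignment cost: 18

optimal assignment: row0→col0 (cost 6), row1→col2 (cost 1), row2→col3 (cost 4), row3→col4 (cost 1), row4→col1 (cost 6)
total = 6 + 1 + 4 + 1 + 6 = 18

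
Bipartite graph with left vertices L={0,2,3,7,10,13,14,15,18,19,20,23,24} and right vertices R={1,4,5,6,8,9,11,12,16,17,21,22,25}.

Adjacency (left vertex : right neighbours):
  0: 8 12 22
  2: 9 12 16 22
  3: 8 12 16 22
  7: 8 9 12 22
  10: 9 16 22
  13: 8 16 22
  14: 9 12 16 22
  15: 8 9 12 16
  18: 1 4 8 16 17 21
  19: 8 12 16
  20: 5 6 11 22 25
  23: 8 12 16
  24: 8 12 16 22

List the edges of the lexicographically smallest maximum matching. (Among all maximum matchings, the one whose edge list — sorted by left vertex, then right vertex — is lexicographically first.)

|M| = 7 (so the lex-smallest maximum matching has 7 edges)
process left vertices in ascending order; for each, take the smallest-labelled available neighbour that still permits 7 edges overall, or leave it unmatched if none does
lex-smallest matching: {0-8, 2-9, 3-12, 7-22, 10-16, 18-1, 20-5}

Lex-smallest maximum matching: {(0,8), (2,9), (3,12), (7,22), (10,16), (18,1), (20,5)}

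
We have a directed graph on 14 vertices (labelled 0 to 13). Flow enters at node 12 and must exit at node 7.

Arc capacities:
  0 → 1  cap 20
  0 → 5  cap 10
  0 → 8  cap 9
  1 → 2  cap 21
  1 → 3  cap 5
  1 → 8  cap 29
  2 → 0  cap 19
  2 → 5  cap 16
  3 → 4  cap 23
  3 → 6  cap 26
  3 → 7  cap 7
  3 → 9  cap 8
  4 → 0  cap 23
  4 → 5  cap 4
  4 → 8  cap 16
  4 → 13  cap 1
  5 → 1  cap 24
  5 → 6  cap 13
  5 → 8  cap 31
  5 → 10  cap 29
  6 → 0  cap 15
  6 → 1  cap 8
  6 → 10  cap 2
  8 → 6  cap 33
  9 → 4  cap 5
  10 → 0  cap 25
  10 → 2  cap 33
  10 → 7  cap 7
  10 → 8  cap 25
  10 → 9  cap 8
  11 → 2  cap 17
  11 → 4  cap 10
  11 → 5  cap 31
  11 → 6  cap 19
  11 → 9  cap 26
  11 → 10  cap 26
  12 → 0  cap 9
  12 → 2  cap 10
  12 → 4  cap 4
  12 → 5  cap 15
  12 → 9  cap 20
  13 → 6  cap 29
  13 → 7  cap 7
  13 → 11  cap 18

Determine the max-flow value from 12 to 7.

Maximum flow value: 13

augment #1: 12→4→13→7 bottleneck 1, total now 1
augment #2: 12→5→10→7 bottleneck 7, total now 8
augment #3: 12→0→1→3→7 bottleneck 5, total now 13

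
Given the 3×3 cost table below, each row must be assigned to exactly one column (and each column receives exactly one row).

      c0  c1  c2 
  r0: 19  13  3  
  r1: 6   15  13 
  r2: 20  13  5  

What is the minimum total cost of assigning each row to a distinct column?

Minimum assignment cost: 22

optimal assignment: row0→col2 (cost 3), row1→col0 (cost 6), row2→col1 (cost 13)
total = 3 + 6 + 13 = 22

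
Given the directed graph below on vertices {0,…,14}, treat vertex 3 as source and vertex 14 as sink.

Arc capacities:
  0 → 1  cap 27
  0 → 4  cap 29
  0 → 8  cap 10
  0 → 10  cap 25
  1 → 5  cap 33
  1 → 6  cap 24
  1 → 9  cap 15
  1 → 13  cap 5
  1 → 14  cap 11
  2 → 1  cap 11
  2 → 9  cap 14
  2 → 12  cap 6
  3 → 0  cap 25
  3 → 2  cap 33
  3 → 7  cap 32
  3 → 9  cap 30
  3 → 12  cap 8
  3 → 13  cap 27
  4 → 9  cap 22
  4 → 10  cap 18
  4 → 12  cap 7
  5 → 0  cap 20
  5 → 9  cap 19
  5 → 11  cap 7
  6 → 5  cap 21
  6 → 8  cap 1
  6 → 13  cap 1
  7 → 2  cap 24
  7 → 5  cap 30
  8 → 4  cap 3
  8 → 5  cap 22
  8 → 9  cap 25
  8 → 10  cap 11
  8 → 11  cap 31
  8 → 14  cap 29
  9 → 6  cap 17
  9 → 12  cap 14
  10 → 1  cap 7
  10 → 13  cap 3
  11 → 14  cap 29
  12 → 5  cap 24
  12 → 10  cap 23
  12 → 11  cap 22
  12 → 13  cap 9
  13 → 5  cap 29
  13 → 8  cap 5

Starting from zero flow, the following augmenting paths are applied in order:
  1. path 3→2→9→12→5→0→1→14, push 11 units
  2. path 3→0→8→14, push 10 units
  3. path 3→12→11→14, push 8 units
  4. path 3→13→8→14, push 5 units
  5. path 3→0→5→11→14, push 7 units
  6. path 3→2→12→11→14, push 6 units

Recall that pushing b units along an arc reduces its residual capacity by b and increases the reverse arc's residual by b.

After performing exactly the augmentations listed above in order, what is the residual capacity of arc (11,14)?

Residual capacity of (11,14): 8

after path 1 (3→2→9→12→5→0→1→14, push 11): res(11,14)=29
after path 2 (3→0→8→14, push 10): res(11,14)=29
after path 3 (3→12→11→14, push 8): res(11,14)=21
after path 4 (3→13→8→14, push 5): res(11,14)=21
after path 5 (3→0→5→11→14, push 7): res(11,14)=14
after path 6 (3→2→12→11→14, push 6): res(11,14)=8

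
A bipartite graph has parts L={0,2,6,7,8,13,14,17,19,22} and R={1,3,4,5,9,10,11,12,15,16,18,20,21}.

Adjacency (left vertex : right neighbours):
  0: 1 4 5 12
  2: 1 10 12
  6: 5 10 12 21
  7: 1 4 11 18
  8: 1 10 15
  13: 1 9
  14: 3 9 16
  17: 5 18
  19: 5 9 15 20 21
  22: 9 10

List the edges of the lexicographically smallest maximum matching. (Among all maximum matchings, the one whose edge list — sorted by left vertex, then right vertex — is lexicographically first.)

|M| = 10 (so the lex-smallest maximum matching has 10 edges)
process left vertices in ascending order; for each, take the smallest-labelled available neighbour that still permits 10 edges overall, or leave it unmatched if none does
lex-smallest matching: {0-1, 2-12, 6-5, 7-4, 8-15, 13-9, 14-3, 17-18, 19-20, 22-10}

Lex-smallest maximum matching: {(0,1), (2,12), (6,5), (7,4), (8,15), (13,9), (14,3), (17,18), (19,20), (22,10)}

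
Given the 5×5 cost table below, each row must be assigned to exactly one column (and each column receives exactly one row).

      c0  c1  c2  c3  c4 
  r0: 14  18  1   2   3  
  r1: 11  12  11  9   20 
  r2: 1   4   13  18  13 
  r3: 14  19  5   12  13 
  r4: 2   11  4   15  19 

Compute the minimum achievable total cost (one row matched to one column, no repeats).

optimal assignment: row0→col4 (cost 3), row1→col3 (cost 9), row2→col1 (cost 4), row3→col2 (cost 5), row4→col0 (cost 2)
total = 3 + 9 + 4 + 5 + 2 = 23

Minimum assignment cost: 23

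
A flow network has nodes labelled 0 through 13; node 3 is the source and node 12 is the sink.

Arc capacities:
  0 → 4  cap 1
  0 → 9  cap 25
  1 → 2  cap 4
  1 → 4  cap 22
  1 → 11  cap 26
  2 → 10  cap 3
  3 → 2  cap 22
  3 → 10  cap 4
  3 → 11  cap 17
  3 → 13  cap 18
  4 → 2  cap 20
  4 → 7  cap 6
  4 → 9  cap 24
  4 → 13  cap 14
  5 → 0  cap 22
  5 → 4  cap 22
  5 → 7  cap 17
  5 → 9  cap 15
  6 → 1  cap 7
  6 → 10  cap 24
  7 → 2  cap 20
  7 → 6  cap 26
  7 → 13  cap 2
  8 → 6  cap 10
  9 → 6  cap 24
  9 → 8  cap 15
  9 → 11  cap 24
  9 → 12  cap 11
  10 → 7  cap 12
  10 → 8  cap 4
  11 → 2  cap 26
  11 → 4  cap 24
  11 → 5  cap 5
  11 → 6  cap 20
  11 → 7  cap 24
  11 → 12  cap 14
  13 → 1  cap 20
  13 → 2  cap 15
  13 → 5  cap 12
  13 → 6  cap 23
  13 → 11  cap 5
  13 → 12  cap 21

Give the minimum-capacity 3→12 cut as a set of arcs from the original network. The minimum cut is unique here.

Min-cut arcs: {(2,10), (3,10), (3,11), (3,13)} (total capacity 42)

augment #1: 3→11→12 push 14
augment #2: 3→13→12 push 18
augment #3: 3→10→7→13→12 push 2
augment #4: 3→11→4→9→12 push 3
augment #5: 3→10→7→6→1→4→9→12 push 2
augment #6: 3→2→10→7→6→1→4→9→12 push 3
max flow = 42; residual-reachable set from 3 gives S-side
cut edges (S→T): {(2,10), (3,10), (3,11), (3,13)} total cap 42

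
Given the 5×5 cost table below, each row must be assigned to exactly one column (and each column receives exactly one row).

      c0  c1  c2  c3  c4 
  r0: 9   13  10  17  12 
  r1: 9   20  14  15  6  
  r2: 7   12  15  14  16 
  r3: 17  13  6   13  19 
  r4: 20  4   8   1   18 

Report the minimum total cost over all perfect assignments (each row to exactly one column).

Minimum assignment cost: 33

optimal assignment: row0→col1 (cost 13), row1→col4 (cost 6), row2→col0 (cost 7), row3→col2 (cost 6), row4→col3 (cost 1)
total = 13 + 6 + 7 + 6 + 1 = 33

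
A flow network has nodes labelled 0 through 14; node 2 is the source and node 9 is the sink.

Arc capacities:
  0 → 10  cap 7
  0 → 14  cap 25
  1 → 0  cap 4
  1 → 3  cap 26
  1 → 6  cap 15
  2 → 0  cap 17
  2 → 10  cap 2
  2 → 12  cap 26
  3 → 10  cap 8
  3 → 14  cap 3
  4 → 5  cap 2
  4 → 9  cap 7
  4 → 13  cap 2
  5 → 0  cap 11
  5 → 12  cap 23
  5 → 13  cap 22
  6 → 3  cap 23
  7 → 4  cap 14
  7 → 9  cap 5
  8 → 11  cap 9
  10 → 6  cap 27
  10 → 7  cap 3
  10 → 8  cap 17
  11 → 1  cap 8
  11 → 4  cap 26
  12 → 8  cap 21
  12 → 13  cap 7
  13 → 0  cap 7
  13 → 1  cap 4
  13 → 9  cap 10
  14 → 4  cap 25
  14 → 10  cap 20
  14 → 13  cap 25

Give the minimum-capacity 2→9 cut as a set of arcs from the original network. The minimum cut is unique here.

augment #1: 2→10→7→9 push 2
augment #2: 2→12→13→9 push 7
augment #3: 2→0→10→7→9 push 1
augment #4: 2→0→14→4→9 push 7
augment #5: 2→0→14→13→9 push 3
max flow = 20; residual-reachable set from 2 gives S-side
cut edges (S→T): {(4,9), (10,7), (13,9)} total cap 20

Min-cut arcs: {(4,9), (10,7), (13,9)} (total capacity 20)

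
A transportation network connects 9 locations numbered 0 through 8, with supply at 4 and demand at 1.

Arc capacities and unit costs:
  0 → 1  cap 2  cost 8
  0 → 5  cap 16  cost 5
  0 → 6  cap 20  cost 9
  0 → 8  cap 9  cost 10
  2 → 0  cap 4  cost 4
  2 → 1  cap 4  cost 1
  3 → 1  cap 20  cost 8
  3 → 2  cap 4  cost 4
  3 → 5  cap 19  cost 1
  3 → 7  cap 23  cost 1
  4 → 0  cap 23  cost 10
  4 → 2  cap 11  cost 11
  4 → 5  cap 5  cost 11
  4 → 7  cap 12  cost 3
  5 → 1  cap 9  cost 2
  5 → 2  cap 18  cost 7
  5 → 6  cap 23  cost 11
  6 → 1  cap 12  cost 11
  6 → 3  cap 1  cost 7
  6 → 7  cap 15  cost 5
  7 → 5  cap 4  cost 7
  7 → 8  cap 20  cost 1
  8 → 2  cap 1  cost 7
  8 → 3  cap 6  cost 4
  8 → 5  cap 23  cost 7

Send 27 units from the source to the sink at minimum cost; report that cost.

shortest-cost path #1: 4→7→8→3→5→1 push 6 @ unit cost 11 (adds 66)
shortest-cost path #2: 4→2→1 push 4 @ unit cost 12 (adds 48)
shortest-cost path #3: 4→7→5→1 push 3 @ unit cost 12 (adds 36)
shortest-cost path #4: 4→7→5→3→1 push 1 @ unit cost 17 (adds 17)
shortest-cost path #5: 4→0→1 push 2 @ unit cost 18 (adds 36)
shortest-cost path #6: 4→5→3→1 push 5 @ unit cost 18 (adds 90)
shortest-cost path #7: 4→0→6→1 push 6 @ unit cost 30 (adds 180)
total cost = 473

Minimum cost for 27 units: 473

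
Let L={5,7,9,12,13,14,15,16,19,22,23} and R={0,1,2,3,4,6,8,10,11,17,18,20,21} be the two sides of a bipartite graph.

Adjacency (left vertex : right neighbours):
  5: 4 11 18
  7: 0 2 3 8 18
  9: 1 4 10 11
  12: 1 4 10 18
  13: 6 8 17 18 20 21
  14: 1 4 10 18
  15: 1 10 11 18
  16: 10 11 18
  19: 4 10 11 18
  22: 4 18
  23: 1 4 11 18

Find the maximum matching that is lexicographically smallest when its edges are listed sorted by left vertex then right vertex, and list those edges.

Lex-smallest maximum matching: {(5,4), (7,0), (9,1), (12,10), (13,6), (14,18), (15,11)}

|M| = 7 (so the lex-smallest maximum matching has 7 edges)
process left vertices in ascending order; for each, take the smallest-labelled available neighbour that still permits 7 edges overall, or leave it unmatched if none does
lex-smallest matching: {5-4, 7-0, 9-1, 12-10, 13-6, 14-18, 15-11}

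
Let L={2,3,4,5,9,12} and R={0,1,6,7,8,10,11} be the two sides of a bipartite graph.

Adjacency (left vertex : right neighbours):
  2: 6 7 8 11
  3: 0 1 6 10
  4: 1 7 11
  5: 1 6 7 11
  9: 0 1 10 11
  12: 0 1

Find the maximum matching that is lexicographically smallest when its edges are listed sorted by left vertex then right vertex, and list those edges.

|M| = 6 (so the lex-smallest maximum matching has 6 edges)
process left vertices in ascending order; for each, take the smallest-labelled available neighbour that still permits 6 edges overall, or leave it unmatched if none does
lex-smallest matching: {2-6, 3-0, 4-7, 5-11, 9-10, 12-1}

Lex-smallest maximum matching: {(2,6), (3,0), (4,7), (5,11), (9,10), (12,1)}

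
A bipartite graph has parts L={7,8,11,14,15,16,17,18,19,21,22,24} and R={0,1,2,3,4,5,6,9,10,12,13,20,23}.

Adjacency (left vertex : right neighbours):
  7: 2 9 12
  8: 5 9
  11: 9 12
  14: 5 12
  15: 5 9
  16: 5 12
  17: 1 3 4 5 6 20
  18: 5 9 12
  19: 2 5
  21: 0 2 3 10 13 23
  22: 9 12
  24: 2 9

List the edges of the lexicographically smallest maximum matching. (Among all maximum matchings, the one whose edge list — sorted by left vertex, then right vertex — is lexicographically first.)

Lex-smallest maximum matching: {(7,2), (8,5), (11,9), (14,12), (17,1), (21,0)}

|M| = 6 (so the lex-smallest maximum matching has 6 edges)
process left vertices in ascending order; for each, take the smallest-labelled available neighbour that still permits 6 edges overall, or leave it unmatched if none does
lex-smallest matching: {7-2, 8-5, 11-9, 14-12, 17-1, 21-0}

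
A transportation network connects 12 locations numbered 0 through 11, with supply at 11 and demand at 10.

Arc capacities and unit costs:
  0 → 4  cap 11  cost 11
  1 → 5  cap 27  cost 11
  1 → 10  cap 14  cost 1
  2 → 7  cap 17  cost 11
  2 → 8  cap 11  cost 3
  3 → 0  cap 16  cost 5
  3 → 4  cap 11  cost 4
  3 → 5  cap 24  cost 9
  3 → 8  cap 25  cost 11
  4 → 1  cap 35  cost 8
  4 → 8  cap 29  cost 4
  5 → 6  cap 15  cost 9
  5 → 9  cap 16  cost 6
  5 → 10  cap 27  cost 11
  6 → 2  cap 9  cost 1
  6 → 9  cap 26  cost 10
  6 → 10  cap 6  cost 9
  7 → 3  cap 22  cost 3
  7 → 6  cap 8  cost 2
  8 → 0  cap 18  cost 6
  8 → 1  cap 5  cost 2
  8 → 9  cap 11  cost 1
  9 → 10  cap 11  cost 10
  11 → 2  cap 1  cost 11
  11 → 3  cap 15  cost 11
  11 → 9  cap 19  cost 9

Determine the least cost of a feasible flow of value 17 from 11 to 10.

Minimum cost for 17 units: 338

shortest-cost path #1: 11→2→8→1→10 push 1 @ unit cost 17 (adds 17)
shortest-cost path #2: 11→9→10 push 11 @ unit cost 19 (adds 209)
shortest-cost path #3: 11→3→4→8→1→10 push 4 @ unit cost 22 (adds 88)
shortest-cost path #4: 11→3→4→1→10 push 1 @ unit cost 24 (adds 24)
total cost = 338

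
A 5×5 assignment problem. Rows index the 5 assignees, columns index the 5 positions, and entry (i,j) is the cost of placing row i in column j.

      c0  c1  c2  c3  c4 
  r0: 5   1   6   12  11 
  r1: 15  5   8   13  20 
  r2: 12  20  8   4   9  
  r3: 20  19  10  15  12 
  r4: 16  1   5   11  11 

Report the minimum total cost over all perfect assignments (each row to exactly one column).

optimal assignment: row0→col0 (cost 5), row1→col2 (cost 8), row2→col3 (cost 4), row3→col4 (cost 12), row4→col1 (cost 1)
total = 5 + 8 + 4 + 12 + 1 = 30

Minimum assignment cost: 30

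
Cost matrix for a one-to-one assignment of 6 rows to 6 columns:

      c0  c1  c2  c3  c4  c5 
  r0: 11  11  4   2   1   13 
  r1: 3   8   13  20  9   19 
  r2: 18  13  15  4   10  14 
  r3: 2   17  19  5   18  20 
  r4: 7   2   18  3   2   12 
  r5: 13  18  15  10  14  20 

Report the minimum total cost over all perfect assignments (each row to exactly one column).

Minimum assignment cost: 40

one of 3 optimal assignments: row0→col2 (cost 4), row1→col1 (cost 8), row2→col3 (cost 4), row3→col0 (cost 2), row4→col4 (cost 2), row5→col5 (cost 20)
total = 4 + 8 + 4 + 2 + 2 + 20 = 40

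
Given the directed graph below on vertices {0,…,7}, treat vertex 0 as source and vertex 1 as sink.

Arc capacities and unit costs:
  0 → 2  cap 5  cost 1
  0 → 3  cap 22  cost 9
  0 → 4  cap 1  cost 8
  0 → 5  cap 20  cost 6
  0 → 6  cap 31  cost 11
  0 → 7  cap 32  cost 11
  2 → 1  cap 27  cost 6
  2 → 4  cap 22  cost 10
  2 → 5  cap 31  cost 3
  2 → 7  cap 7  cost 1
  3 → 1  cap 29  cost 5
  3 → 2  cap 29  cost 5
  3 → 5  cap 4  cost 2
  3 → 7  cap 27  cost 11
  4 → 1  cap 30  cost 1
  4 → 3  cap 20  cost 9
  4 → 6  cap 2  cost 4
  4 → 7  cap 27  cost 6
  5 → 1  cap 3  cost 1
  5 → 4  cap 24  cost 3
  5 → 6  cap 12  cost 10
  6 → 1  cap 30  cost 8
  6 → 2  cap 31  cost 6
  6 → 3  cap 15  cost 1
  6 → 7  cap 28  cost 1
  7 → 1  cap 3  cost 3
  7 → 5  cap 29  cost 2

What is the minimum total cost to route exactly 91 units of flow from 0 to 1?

shortest-cost path #1: 0→2→5→1 push 3 @ unit cost 5 (adds 15)
shortest-cost path #2: 0→2→7→1 push 2 @ unit cost 5 (adds 10)
shortest-cost path #3: 0→5→2→7→1 push 1 @ unit cost 7 (adds 7)
shortest-cost path #4: 0→4→1 push 1 @ unit cost 9 (adds 9)
shortest-cost path #5: 0→5→2→1 push 2 @ unit cost 9 (adds 18)
shortest-cost path #6: 0→5→4→1 push 17 @ unit cost 10 (adds 170)
shortest-cost path #7: 0→3→1 push 22 @ unit cost 14 (adds 308)
shortest-cost path #8: 0→7→2→1 push 3 @ unit cost 16 (adds 48)
shortest-cost path #9: 0→6→3→1 push 7 @ unit cost 17 (adds 119)
shortest-cost path #10: 0→7→5→4→1 push 7 @ unit cost 17 (adds 119)
shortest-cost path #11: 0→6→1 push 24 @ unit cost 19 (adds 456)
shortest-cost path #12: 0→7→5→6→1 push 2 @ unit cost 31 (adds 62)
total cost = 1341

Minimum cost for 91 units: 1341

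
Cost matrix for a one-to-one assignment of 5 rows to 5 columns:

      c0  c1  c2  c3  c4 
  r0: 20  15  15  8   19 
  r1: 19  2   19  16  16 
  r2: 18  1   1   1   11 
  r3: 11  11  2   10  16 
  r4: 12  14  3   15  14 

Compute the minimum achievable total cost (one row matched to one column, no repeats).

Minimum assignment cost: 35

one of 2 optimal assignments: row0→col3 (cost 8), row1→col1 (cost 2), row2→col4 (cost 11), row3→col0 (cost 11), row4→col2 (cost 3)
total = 8 + 2 + 11 + 11 + 3 = 35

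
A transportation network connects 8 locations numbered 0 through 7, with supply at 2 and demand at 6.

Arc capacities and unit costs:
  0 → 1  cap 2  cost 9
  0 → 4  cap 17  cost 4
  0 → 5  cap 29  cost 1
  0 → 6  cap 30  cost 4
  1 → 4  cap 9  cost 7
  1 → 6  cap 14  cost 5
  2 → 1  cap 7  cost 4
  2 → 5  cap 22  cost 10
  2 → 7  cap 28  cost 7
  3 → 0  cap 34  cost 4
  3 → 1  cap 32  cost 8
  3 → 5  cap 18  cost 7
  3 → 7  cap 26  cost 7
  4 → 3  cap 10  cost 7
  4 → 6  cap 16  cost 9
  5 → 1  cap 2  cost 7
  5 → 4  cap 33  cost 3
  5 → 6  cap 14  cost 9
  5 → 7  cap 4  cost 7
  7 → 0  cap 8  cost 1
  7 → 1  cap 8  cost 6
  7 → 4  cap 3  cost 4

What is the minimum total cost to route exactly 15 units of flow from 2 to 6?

Minimum cost for 15 units: 159

shortest-cost path #1: 2→1→6 push 7 @ unit cost 9 (adds 63)
shortest-cost path #2: 2→7→0→6 push 8 @ unit cost 12 (adds 96)
total cost = 159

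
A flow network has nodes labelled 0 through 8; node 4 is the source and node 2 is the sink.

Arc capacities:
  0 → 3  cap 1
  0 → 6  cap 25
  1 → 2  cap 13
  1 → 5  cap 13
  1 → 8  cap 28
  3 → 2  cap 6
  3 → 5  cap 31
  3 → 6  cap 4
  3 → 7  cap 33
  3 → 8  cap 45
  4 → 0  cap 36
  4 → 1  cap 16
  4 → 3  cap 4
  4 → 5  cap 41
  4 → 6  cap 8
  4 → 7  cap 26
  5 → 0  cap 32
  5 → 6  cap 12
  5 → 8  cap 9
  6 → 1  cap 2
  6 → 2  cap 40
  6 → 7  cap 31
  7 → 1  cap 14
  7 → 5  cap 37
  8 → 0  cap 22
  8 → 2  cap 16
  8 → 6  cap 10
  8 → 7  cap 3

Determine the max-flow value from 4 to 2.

augment #1: 4→1→2 bottleneck 13, total now 13
augment #2: 4→3→2 bottleneck 4, total now 17
augment #3: 4→6→2 bottleneck 8, total now 25
augment #4: 4→0→3→2 bottleneck 1, total now 26
augment #5: 4→0→6→2 bottleneck 25, total now 51
augment #6: 4→1→8→2 bottleneck 3, total now 54
augment #7: 4→5→6→2 bottleneck 7, total now 61
augment #8: 4→5→8→2 bottleneck 9, total now 70
augment #9: 4→7→1→8→2 bottleneck 4, total now 74

Maximum flow value: 74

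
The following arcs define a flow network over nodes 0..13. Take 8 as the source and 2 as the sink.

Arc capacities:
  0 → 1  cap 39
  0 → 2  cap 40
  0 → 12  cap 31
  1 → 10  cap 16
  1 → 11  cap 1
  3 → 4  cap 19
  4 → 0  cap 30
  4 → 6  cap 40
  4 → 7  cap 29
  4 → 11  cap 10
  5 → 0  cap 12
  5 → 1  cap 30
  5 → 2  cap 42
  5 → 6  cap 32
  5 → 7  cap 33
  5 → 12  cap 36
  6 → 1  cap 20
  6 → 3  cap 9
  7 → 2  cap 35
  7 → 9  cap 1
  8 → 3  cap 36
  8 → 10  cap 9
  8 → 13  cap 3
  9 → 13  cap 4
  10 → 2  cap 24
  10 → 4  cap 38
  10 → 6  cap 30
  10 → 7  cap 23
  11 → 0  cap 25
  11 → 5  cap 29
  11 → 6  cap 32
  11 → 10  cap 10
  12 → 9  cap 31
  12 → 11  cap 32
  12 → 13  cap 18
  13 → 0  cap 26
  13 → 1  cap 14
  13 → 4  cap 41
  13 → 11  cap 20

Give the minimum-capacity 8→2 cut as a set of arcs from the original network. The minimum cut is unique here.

Min-cut arcs: {(3,4), (8,10), (8,13)} (total capacity 31)

augment #1: 8→10→2 push 9
augment #2: 8→13→0→2 push 3
augment #3: 8→3→4→0→2 push 19
max flow = 31; residual-reachable set from 8 gives S-side
cut edges (S→T): {(3,4), (8,10), (8,13)} total cap 31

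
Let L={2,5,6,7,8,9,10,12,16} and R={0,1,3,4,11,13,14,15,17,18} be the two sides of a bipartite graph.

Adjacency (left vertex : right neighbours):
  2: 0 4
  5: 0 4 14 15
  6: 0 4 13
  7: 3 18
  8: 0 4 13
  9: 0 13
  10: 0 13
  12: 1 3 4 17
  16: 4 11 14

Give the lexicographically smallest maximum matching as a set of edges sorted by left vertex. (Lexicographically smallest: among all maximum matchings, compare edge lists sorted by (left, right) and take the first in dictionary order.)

Lex-smallest maximum matching: {(2,0), (5,14), (6,4), (7,3), (8,13), (12,1), (16,11)}

|M| = 7 (so the lex-smallest maximum matching has 7 edges)
process left vertices in ascending order; for each, take the smallest-labelled available neighbour that still permits 7 edges overall, or leave it unmatched if none does
lex-smallest matching: {2-0, 5-14, 6-4, 7-3, 8-13, 12-1, 16-11}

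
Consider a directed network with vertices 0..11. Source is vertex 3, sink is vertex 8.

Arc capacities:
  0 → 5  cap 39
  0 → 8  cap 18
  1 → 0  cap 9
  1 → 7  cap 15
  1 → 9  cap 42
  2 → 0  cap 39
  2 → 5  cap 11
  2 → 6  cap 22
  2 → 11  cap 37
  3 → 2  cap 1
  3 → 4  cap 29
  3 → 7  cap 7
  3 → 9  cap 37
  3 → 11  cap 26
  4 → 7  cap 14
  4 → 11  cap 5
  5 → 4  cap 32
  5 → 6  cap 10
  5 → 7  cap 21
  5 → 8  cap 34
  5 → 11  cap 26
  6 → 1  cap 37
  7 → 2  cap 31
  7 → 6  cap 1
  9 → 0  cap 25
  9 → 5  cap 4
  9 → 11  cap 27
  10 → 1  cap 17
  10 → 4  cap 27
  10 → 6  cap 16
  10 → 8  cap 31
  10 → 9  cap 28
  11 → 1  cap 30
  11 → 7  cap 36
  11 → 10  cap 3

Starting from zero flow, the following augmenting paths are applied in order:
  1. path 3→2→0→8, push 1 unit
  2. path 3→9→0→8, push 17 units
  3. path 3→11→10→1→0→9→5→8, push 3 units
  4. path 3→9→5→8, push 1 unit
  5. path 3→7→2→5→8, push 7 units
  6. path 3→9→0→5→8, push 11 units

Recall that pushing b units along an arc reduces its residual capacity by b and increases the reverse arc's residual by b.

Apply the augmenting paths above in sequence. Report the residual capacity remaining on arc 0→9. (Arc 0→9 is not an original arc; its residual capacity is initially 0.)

after path 1 (3→2→0→8, push 1): res(0,9)=0
after path 2 (3→9→0→8, push 17): res(0,9)=17
after path 3 (3→11→10→1→0→9→5→8, push 3): res(0,9)=14
after path 4 (3→9→5→8, push 1): res(0,9)=14
after path 5 (3→7→2→5→8, push 7): res(0,9)=14
after path 6 (3→9→0→5→8, push 11): res(0,9)=25

Residual capacity of (0,9): 25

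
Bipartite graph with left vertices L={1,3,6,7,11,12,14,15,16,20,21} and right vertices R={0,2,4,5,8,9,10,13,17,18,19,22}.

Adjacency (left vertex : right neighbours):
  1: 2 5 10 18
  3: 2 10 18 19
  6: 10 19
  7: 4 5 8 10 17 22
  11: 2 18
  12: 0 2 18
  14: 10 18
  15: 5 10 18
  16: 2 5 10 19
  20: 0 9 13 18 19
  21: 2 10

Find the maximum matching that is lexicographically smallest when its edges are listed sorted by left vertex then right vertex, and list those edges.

|M| = 8 (so the lex-smallest maximum matching has 8 edges)
process left vertices in ascending order; for each, take the smallest-labelled available neighbour that still permits 8 edges overall, or leave it unmatched if none does
lex-smallest matching: {1-2, 3-10, 6-19, 7-4, 11-18, 12-0, 15-5, 20-9}

Lex-smallest maximum matching: {(1,2), (3,10), (6,19), (7,4), (11,18), (12,0), (15,5), (20,9)}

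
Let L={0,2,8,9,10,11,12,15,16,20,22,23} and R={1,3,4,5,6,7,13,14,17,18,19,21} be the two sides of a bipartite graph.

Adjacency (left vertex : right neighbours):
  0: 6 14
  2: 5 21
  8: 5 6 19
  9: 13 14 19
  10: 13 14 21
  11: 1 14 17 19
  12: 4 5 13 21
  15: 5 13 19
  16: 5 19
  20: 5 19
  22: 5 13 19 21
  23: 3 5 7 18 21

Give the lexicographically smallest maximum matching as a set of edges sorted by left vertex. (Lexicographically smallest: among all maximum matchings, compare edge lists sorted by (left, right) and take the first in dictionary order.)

|M| = 9 (so the lex-smallest maximum matching has 9 edges)
process left vertices in ascending order; for each, take the smallest-labelled available neighbour that still permits 9 edges overall, or leave it unmatched if none does
lex-smallest matching: {0-6, 2-5, 8-19, 9-13, 10-14, 11-1, 12-4, 22-21, 23-3}

Lex-smallest maximum matching: {(0,6), (2,5), (8,19), (9,13), (10,14), (11,1), (12,4), (22,21), (23,3)}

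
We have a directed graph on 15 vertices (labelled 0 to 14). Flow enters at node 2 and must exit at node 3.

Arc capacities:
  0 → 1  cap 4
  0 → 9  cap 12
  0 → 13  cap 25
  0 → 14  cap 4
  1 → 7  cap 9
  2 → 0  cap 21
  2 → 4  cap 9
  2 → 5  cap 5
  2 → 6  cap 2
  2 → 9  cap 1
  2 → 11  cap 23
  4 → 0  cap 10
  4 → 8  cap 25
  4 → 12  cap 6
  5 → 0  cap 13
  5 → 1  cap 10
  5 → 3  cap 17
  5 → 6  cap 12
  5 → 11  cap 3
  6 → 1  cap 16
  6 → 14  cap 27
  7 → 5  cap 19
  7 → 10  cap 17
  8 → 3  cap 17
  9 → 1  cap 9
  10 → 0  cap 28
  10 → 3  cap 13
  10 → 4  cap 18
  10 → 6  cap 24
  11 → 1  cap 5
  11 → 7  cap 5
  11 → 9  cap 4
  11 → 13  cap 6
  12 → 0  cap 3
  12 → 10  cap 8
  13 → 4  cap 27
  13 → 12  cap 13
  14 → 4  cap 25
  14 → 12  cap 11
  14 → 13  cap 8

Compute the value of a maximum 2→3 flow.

augment #1: 2→5→3 bottleneck 5, total now 5
augment #2: 2→4→8→3 bottleneck 9, total now 14
augment #3: 2→11→7→5→3 bottleneck 5, total now 19
augment #4: 2→0→1→7→5→3 bottleneck 4, total now 23
augment #5: 2→0→13→4→8→3 bottleneck 8, total now 31
augment #6: 2→0→13→12→10→3 bottleneck 8, total now 39
augment #7: 2→6→1→7→5→3 bottleneck 2, total now 41
augment #8: 2→9→1→7→5→3 bottleneck 1, total now 42
augment #9: 2→11→1→7→10→3 bottleneck 2, total now 44

Maximum flow value: 44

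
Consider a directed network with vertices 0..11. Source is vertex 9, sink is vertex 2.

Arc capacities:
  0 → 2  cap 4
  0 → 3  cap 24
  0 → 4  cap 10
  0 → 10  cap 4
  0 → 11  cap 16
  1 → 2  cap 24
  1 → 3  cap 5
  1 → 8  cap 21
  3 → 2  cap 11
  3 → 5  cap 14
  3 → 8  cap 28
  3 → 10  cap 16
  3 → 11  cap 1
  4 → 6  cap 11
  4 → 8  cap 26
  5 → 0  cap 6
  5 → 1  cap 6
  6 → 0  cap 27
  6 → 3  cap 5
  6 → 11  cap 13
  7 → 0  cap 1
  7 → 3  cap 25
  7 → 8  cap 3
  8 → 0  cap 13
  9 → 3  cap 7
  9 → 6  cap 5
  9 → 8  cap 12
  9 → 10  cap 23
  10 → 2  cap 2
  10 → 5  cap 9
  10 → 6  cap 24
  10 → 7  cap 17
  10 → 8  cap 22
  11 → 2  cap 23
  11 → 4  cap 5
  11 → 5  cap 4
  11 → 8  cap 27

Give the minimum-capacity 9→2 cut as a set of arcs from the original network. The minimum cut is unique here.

augment #1: 9→3→2 push 7
augment #2: 9→10→2 push 2
augment #3: 9→6→0→2 push 4
augment #4: 9→6→3→2 push 1
augment #5: 9→8→0→3→2 push 3
augment #6: 9→8→0→11→2 push 9
augment #7: 9→10→5→1→2 push 6
augment #8: 9→10→6→11→2 push 13
augment #9: 9→10→5→0→11→2 push 1
max flow = 46; residual-reachable set from 9 gives S-side
cut edges (S→T): {(0,2), (3,2), (5,1), (10,2), (11,2)} total cap 46

Min-cut arcs: {(0,2), (3,2), (5,1), (10,2), (11,2)} (total capacity 46)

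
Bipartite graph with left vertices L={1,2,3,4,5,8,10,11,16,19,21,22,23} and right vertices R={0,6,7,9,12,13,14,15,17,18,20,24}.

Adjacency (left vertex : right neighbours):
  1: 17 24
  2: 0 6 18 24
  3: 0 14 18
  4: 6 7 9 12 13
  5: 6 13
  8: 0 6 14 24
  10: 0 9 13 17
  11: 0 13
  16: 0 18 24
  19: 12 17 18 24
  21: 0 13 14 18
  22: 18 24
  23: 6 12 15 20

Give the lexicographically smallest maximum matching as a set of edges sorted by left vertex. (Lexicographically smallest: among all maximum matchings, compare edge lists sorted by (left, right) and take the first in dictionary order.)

Lex-smallest maximum matching: {(1,17), (2,0), (3,14), (4,7), (5,6), (8,24), (10,9), (11,13), (16,18), (19,12), (23,15)}

|M| = 11 (so the lex-smallest maximum matching has 11 edges)
process left vertices in ascending order; for each, take the smallest-labelled available neighbour that still permits 11 edges overall, or leave it unmatched if none does
lex-smallest matching: {1-17, 2-0, 3-14, 4-7, 5-6, 8-24, 10-9, 11-13, 16-18, 19-12, 23-15}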